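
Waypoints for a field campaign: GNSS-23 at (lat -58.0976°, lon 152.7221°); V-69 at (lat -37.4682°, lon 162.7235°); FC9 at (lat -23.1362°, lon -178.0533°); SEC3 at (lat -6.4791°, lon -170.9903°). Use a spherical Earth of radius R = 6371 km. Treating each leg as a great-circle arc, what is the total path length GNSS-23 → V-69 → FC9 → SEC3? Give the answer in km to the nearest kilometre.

6836 km

GNSS-23→V-69: c = 0.377729 rad, d = 2406.51 km
V-69→FC9: c = 0.381296 rad, d = 2429.24 km
FC9→SEC3: c = 0.314006 rad, d = 2000.53 km
Total = 2406.51 + 2429.24 + 2000.53 = 6836.28 km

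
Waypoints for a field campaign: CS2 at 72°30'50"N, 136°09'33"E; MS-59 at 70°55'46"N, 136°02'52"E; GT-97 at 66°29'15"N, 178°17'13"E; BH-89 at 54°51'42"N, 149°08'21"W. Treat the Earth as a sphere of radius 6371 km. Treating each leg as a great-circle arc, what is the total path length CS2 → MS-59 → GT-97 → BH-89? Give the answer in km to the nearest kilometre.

CS2: φ = +72.51389°, λ = +136.15917°
MS-59: φ = +70.92944°, λ = +136.04778°
GT-97: φ = +66.48750°, λ = +178.28694°
BH-89: φ = +54.86167°, λ = -149.13917°
CS2→MS-59: c = 0.027660 rad, d = 176.22 km
MS-59→GT-97: c = 0.272316 rad, d = 1734.93 km
GT-97→BH-89: c = 0.338164 rad, d = 2154.44 km
Total = 176.22 + 1734.93 + 2154.44 = 4065.60 km

4066 km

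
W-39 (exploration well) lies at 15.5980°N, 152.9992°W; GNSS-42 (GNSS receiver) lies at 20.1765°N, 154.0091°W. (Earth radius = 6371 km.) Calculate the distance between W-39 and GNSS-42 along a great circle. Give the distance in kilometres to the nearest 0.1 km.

520.2 km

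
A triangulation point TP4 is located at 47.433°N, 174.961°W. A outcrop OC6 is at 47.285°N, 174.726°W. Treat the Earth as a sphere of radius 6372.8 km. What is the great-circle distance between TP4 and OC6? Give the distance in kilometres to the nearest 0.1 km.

24.2 km

Δφ = -0.1480°,  Δλ = 0.2350°
a = sin²(Δφ/2) + cos φ₁ cos φ₂ sin²(Δλ/2) = 0.000004
c = 2·arcsin(√a) = 0.003794 rad = 0.2174°
d = R·c = 6372.8 × 0.003794 = 24.2 km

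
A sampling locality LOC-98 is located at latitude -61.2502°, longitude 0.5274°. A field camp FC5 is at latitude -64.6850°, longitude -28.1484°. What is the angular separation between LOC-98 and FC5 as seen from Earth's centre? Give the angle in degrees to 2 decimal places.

13.35°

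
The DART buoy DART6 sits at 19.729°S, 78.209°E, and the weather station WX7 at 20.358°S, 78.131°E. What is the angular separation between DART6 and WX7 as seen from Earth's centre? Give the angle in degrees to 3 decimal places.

Δφ = -0.6290°,  Δλ = -0.0780°
a = sin²(Δφ/2) + cos φ₁ cos φ₂ sin²(Δλ/2) = 0.000031
c = 2·arcsin(√a) = 0.011052 rad = 0.6333°

0.633°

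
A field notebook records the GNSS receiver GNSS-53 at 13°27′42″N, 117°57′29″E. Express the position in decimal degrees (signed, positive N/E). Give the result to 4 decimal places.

+13.4617°, +117.9581°

lat: 13.4617° N → +13.4617°
lon: 117.9581° E → +117.9581°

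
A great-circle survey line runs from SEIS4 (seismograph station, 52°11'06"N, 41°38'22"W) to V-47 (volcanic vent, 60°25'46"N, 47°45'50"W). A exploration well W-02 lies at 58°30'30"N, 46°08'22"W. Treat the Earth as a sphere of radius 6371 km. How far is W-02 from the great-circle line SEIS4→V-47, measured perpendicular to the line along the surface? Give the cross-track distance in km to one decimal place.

SEIS4: φ = +52.18500°, λ = -41.63944°
V-47: φ = +60.42944°, λ = -47.76389°
W-02: φ = +58.50833°, λ = -46.13944°
δ₁₃ = central angle SEIS4→W-02 = 0.118991 rad  (haversine)
θ₁₃ = bearing SEIS4→W-02 = 339.803°,  θ₁₂ = bearing SEIS4→V-47 = 340.122°
dₓₜ = R·arcsin(sin δ₁₃ · sin(θ₁₃ − θ₁₂)) = 6371·arcsin(0.11871·sin(-0.319°)) = -4.217 km
|dₓₜ| = 4.217 km

4.2 km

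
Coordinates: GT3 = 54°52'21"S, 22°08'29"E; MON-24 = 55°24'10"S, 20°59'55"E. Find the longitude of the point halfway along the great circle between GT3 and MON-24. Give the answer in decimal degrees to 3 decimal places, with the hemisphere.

21.574°E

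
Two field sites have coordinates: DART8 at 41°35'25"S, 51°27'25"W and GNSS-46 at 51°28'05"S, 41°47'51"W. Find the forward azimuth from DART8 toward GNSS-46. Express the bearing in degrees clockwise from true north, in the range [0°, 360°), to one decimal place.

149.5°

DART8: φ = -41.59028°, λ = -51.45694°
GNSS-46: φ = -51.46806°, λ = -41.79750°
Δλ = 9.6594°
y = sin Δλ · cos φ₂ = 0.104526
x = cos φ₁ sin φ₂ − sin φ₁ cos φ₂ cos Δλ = -0.177410
θ = atan2(y, x) = 149.4943° → 149.4943° (mod 360°)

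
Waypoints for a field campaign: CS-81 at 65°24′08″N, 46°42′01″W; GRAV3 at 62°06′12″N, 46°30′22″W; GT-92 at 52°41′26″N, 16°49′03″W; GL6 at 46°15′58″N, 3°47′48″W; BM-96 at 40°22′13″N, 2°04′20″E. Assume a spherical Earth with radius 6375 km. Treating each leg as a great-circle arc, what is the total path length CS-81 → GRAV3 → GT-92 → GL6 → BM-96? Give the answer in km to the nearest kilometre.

CS-81: φ = +65.40222°, λ = -46.70028°
GRAV3: φ = +62.10333°, λ = -46.50611°
GT-92: φ = +52.69056°, λ = -16.81750°
GL6: φ = +46.26611°, λ = -3.79667°
BM-96: φ = +40.37028°, λ = +2.07222°
CS-81→GRAV3: c = 0.057596 rad, d = 367.17 km
GRAV3→GT-92: c = 0.319767 rad, d = 2038.51 km
GT-92→GL6: c = 0.184944 rad, d = 1179.02 km
GL6→BM-96: c = 0.126974 rad, d = 809.46 km
Total = 367.17 + 2038.51 + 1179.02 + 809.46 = 4394.16 km

4394 km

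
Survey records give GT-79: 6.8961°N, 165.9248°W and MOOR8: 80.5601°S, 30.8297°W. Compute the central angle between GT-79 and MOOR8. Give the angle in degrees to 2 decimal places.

103.52°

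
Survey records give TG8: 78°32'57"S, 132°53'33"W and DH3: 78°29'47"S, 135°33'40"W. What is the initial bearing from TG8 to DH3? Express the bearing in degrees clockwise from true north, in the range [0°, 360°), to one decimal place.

274.4°

TG8: φ = -78.54917°, λ = -132.89250°
DH3: φ = -78.49639°, λ = -135.56111°
Δλ = -2.6686°
y = sin Δλ · cos φ₂ = -0.009285
x = cos φ₁ sin φ₂ − sin φ₁ cos φ₂ cos Δλ = 0.000709
θ = atan2(y, x) = -85.6324° → 274.3676° (mod 360°)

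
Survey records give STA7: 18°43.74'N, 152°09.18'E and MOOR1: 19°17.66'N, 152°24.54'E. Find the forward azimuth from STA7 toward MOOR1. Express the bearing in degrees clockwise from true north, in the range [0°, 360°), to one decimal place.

23.1°

STA7: φ = +18.72900°, λ = +152.15300°
MOOR1: φ = +19.29433°, λ = +152.40900°
Δλ = 0.2560°
y = sin Δλ · cos φ₂ = 0.004217
x = cos φ₁ sin φ₂ − sin φ₁ cos φ₂ cos Δλ = 0.009870
θ = atan2(y, x) = 23.1356° → 23.1356° (mod 360°)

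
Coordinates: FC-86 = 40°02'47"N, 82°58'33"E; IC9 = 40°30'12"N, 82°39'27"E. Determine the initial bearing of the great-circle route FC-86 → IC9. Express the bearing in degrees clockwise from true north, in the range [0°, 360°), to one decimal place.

FC-86: φ = +40.04639°, λ = +82.97583°
IC9: φ = +40.50333°, λ = +82.65750°
Δλ = -0.3183°
y = sin Δλ · cos φ₂ = -0.004225
x = cos φ₁ sin φ₂ − sin φ₁ cos φ₂ cos Δλ = 0.007983
θ = atan2(y, x) = -27.8886° → 332.1114° (mod 360°)

332.1°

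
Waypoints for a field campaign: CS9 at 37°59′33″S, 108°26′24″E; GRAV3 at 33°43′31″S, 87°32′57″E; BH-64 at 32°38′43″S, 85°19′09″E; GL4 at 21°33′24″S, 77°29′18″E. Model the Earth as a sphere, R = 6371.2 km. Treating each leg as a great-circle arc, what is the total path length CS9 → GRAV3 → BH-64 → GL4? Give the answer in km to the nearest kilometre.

3632 km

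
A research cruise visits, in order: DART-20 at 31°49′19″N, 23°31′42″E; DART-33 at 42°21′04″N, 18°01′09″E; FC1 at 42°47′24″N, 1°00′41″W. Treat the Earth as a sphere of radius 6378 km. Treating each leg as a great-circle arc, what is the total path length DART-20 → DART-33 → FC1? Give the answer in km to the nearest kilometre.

2827 km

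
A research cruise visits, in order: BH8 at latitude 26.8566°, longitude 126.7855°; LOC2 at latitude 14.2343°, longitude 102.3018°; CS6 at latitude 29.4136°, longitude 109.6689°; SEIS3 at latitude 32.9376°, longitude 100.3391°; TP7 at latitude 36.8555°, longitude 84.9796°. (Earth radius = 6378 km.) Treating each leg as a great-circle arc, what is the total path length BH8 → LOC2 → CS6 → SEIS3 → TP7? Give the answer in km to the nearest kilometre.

BH8→LOC2: c = 0.455428 rad, d = 2904.72 km
LOC2→CS6: c = 0.290360 rad, d = 1851.91 km
CS6→SEIS3: c = 0.152212 rad, d = 970.81 km
SEIS3→TP7: c = 0.229951 rad, d = 1466.63 km
Total = 2904.72 + 1851.91 + 970.81 + 1466.63 = 7194.07 km

7194 km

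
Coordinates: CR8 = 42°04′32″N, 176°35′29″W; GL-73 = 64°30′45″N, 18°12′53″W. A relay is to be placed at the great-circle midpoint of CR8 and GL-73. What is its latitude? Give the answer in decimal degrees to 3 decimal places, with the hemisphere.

76.514°N

CR8: φ = +42.07556°, λ = -176.59139°
GL-73: φ = +64.51250°, λ = -18.21472°
Bx = cos φ₂ cos Δλ = -0.400031,  By = cos φ₂ sin Δλ = 0.158572
φₘ = atan2(sin φ₁ + sin φ₂, √((cos φ₁ + Bx)² + By²)) = 76.51415°
λₘ = λ₁ + atan2(By, cos φ₁ + Bx) = -151.73078°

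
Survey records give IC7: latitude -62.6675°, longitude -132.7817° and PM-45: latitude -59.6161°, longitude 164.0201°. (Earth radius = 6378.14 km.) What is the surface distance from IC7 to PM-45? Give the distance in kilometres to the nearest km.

Δφ = 3.0514°,  Δλ = -63.1982°
a = sin²(Δφ/2) + cos φ₁ cos φ₂ sin²(Δλ/2) = 0.064469
c = 2·arcsin(√a) = 0.513434 rad = 29.4176°
d = R·c = 6378.14 × 0.513434 = 3274.8 km

3275 km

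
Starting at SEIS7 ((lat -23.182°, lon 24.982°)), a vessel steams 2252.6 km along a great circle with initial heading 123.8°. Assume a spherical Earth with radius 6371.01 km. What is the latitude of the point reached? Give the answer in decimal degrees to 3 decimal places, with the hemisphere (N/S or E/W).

33.118°S

δ = d/R = 2252.6/6371.01 = 0.353570 rad
φ₂ = arcsin(sin φ₁ cos δ + cos φ₁ sin δ cos θ)
   = arcsin(-0.39365·0.93814 + 0.91926·0.34625·-0.55630) = -33.11818°
λ₂ = λ₁ + atan2(sin θ sin δ cos φ₁, cos δ − sin φ₁ sin φ₂) = 45.07452°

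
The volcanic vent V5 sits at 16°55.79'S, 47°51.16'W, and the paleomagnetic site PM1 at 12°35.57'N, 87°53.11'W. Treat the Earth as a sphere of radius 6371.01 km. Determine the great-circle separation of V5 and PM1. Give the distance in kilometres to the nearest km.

V5: φ = -16.92983°, λ = -47.85267°
PM1: φ = +12.59283°, λ = -87.88517°
Δφ = 29.5227°,  Δλ = -40.0325°
a = sin²(Δφ/2) + cos φ₁ cos φ₂ sin²(Δλ/2) = 0.174306
c = 2·arcsin(√a) = 0.861384 rad = 49.3537°
d = R·c = 6371.01 × 0.861384 = 5487.9 km

5488 km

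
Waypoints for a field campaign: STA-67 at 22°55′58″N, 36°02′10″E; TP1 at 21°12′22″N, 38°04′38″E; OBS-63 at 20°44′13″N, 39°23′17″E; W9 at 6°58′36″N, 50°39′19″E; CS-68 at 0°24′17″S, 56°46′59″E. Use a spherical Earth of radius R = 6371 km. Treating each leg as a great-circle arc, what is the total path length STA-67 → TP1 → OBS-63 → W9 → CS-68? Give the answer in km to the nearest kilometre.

3449 km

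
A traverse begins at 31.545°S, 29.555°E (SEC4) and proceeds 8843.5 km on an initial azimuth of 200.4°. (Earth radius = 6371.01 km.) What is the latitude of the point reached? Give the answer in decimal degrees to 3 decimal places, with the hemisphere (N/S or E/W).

δ = d/R = 8843.5/6371.01 = 1.388084 rad
φ₂ = arcsin(sin φ₁ cos δ + cos φ₁ sin δ cos θ)
   = arcsin(-0.52317·0.18170 + 0.85223·0.98335·-0.93728) = -61.70774°
λ₂ = λ₁ + atan2(sin θ sin δ cos φ₁, cos δ − sin φ₁ sin φ₂) = -104.12649°

61.708°S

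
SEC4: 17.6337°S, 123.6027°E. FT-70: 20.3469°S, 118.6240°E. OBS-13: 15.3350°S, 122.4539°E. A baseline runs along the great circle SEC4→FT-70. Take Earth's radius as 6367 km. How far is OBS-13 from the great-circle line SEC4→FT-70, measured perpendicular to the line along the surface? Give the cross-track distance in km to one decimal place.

282.2 km

δ₁₃ = central angle SEC4→OBS-13 = 0.044488 rad  (haversine)
θ₁₃ = bearing SEC4→OBS-13 = 334.230°,  θ₁₂ = bearing SEC4→FT-70 = 239.251°
dₓₜ = R·arcsin(sin δ₁₃ · sin(θ₁₃ − θ₁₂)) = 6367·arcsin(0.04447·sin(94.979°)) = 282.186 km
|dₓₜ| = 282.186 km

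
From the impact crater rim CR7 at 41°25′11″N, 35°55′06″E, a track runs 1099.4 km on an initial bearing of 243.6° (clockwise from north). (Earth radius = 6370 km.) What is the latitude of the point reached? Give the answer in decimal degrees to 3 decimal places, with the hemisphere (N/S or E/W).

36.476°N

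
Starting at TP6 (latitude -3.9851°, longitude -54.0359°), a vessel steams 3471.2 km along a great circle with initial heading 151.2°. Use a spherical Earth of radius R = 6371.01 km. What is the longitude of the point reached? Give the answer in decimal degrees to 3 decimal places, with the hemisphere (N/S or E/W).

δ = d/R = 3471.2/6371.01 = 0.544843 rad
φ₂ = arcsin(sin φ₁ cos δ + cos φ₁ sin δ cos θ)
   = arcsin(-0.06950·0.85521 + 0.99758·0.51828·-0.87631) = -30.83129°
λ₂ = λ₁ + atan2(sin θ sin δ cos φ₁, cos δ − sin φ₁ sin φ₂) = -37.13137°

37.131°W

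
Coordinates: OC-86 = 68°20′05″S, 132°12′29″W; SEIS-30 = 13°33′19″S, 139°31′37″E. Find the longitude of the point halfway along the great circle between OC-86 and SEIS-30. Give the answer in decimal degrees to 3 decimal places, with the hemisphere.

160.097°E

OC-86: φ = -68.33472°, λ = -132.20806°
SEIS-30: φ = -13.55528°, λ = +139.52694°
Bx = cos φ₂ cos Δλ = 0.029433,  By = cos φ₂ sin Δλ = -0.971699
φₘ = atan2(sin φ₁ + sin φ₂, √((cos φ₁ + Bx)² + By²)) = -47.93355°
λₘ = λ₁ + atan2(By, cos φ₁ + Bx) = 160.09671°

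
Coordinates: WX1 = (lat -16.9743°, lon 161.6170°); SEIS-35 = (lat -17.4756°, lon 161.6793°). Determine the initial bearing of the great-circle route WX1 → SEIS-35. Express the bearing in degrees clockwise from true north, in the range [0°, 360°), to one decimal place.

Δλ = 0.0623°
y = sin Δλ · cos φ₂ = 0.001037
x = cos φ₁ sin φ₂ − sin φ₁ cos φ₂ cos Δλ = -0.008749
θ = atan2(y, x) = 173.2397° → 173.2397° (mod 360°)

173.2°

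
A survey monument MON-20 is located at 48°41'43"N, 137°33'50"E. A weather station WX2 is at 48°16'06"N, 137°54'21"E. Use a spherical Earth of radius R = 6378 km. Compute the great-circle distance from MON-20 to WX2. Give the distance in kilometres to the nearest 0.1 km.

MON-20: φ = +48.69528°, λ = +137.56389°
WX2: φ = +48.26833°, λ = +137.90583°
Δφ = -0.4269°,  Δλ = 0.3419°
a = sin²(Δφ/2) + cos φ₁ cos φ₂ sin²(Δλ/2) = 0.000018
c = 2·arcsin(√a) = 0.008437 rad = 0.4834°
d = R·c = 6378 × 0.008437 = 53.8 km

53.8 km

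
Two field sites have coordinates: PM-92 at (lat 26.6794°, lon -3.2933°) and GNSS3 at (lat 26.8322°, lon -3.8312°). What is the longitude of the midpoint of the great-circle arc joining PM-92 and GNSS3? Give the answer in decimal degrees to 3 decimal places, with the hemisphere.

3.562°W

Bx = cos φ₂ cos Δλ = 0.892293,  By = cos φ₂ sin Δλ = -0.008377
φₘ = atan2(sin φ₁ + sin φ₂, √((cos φ₁ + Bx)² + By²)) = 26.75605°
λₘ = λ₁ + atan2(By, cos φ₁ + Bx) = -3.56207°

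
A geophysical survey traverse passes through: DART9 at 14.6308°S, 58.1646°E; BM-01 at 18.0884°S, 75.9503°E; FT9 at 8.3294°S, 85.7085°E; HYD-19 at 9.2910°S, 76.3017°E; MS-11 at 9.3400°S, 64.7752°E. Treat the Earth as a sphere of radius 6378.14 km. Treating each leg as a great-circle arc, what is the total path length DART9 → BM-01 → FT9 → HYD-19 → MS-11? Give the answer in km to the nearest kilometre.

5759 km

DART9→BM-01: c = 0.303753 rad, d = 1937.38 km
BM-01→FT9: c = 0.237533 rad, d = 1515.02 km
FT9→HYD-19: c = 0.163102 rad, d = 1040.29 km
HYD-19→MS-11: c = 0.198515 rad, d = 1266.16 km
Total = 1937.38 + 1515.02 + 1040.29 + 1266.16 = 5758.85 km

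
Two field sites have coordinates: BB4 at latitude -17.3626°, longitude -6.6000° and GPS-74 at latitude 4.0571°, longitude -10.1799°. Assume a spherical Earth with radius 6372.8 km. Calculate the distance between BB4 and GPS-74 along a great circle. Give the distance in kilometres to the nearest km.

Δφ = 21.4197°,  Δλ = -3.5799°
a = sin²(Δφ/2) + cos φ₁ cos φ₂ sin²(Δλ/2) = 0.035464
c = 2·arcsin(√a) = 0.378899 rad = 21.7093°
d = R·c = 6372.8 × 0.378899 = 2414.6 km

2415 km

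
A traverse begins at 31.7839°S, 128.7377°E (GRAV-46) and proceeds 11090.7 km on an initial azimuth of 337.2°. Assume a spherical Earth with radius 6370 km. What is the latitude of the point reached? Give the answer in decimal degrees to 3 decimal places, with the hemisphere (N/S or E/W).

δ = d/R = 11090.7/6370 = 1.741083 rad
φ₂ = arcsin(sin φ₁ cos δ + cos φ₁ sin δ cos θ)
   = arcsin(-0.52672·-0.16947 + 0.85004·0.98554·0.92186) = 59.49075°
λ₂ = λ₁ + atan2(sin θ sin δ cos φ₁, cos δ − sin φ₁ sin φ₂) = 79.95028°

59.491°N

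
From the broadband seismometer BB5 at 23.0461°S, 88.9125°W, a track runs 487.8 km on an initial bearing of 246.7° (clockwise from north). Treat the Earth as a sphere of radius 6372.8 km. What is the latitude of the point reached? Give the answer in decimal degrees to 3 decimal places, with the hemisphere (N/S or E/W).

24.718°S

δ = d/R = 487.8/6372.8 = 0.076544 rad
φ₂ = arcsin(sin φ₁ cos δ + cos φ₁ sin δ cos θ)
   = arcsin(-0.39147·0.99707 + 0.92019·0.07647·-0.39555) = -24.71838°
λ₂ = λ₁ + atan2(sin θ sin δ cos φ₁, cos δ − sin φ₁ sin φ₂) = -93.34688°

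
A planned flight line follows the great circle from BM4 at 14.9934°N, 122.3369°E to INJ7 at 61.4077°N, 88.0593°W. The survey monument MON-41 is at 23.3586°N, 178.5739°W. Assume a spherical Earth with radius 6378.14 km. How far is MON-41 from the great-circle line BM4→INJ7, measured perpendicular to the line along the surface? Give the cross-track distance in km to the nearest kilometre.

4940 km

δ₁₃ = central angle BM4→MON-41 = 0.978679 rad  (haversine)
θ₁₃ = bearing BM4→MON-41 = 71.668°,  θ₁₂ = bearing BM4→INJ7 = 14.229°
dₓₜ = R·arcsin(sin δ₁₃ · sin(θ₁₃ − θ₁₂)) = 6378.14·arcsin(0.82976·sin(57.439°)) = 4939.704 km
|dₓₜ| = 4939.704 km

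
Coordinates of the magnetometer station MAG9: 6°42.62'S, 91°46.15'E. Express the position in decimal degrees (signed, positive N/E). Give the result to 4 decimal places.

-6.7103°, +91.7692°

lat: 6.7103° S → -6.7103°
lon: 91.7692° E → +91.7692°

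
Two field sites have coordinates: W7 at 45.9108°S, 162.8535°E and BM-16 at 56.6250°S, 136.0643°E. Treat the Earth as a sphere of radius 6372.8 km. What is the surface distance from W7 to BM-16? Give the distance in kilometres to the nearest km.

Δφ = -10.7142°,  Δλ = -26.7892°
a = sin²(Δφ/2) + cos φ₁ cos φ₂ sin²(Δλ/2) = 0.029257
c = 2·arcsin(√a) = 0.343785 rad = 19.6974°
d = R·c = 6372.8 × 0.343785 = 2190.9 km

2191 km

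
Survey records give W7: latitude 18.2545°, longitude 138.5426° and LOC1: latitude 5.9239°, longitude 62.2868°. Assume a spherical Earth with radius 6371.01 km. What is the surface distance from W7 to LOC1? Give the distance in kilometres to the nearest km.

Δφ = -12.3306°,  Δλ = -76.2558°
a = sin²(Δφ/2) + cos φ₁ cos φ₂ sin²(Δλ/2) = 0.371623
c = 2·arcsin(√a) = 1.311134 rad = 75.1224°
d = R·c = 6371.01 × 1.311134 = 8353.2 km

8353 km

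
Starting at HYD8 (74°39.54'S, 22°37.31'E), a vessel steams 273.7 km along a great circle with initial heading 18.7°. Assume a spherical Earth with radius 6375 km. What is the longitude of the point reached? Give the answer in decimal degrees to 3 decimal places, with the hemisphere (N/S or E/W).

HYD8: φ = -74.65900°, λ = +22.62183°
δ = d/R = 273.7/6375 = 0.042933 rad
φ₂ = arcsin(sin φ₁ cos δ + cos φ₁ sin δ cos θ)
   = arcsin(-0.96437·0.99908 + 0.26456·0.04292·0.94721) = -72.31179°
λ₂ = λ₁ + atan2(sin θ sin δ cos φ₁, cos δ − sin φ₁ sin φ₂) = 25.21764°

25.218°E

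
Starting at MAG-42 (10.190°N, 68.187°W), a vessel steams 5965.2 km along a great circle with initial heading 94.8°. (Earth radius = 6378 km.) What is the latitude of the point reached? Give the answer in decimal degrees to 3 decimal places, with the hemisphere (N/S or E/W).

δ = d/R = 5965.2/6378 = 0.935278 rad
φ₂ = arcsin(sin φ₁ cos δ + cos φ₁ sin δ cos θ)
   = arcsin(0.17691·0.59360 + 0.98423·0.80476·-0.08368) = 2.21996°
λ₂ = λ₁ + atan2(sin θ sin δ cos φ₁, cos δ − sin φ₁ sin φ₂) = -14.81330°

2.220°N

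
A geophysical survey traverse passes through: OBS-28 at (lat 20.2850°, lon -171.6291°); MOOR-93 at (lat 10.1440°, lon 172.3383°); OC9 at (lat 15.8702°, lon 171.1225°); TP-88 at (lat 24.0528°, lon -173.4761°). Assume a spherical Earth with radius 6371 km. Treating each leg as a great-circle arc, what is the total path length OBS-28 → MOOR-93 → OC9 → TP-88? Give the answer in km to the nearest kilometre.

OBS-28→MOOR-93: c = 0.322441 rad, d = 2054.27 km
MOOR-93→OC9: c = 0.102055 rad, d = 650.19 km
OC9→TP-88: c = 0.289886 rad, d = 1846.86 km
Total = 2054.27 + 650.19 + 1846.86 = 4551.33 km

4551 km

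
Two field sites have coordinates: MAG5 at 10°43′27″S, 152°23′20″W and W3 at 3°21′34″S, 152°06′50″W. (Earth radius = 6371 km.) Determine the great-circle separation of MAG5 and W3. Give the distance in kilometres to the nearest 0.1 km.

MAG5: φ = -10.72417°, λ = -152.38889°
W3: φ = -3.35944°, λ = -152.11389°
Δφ = 7.3647°,  Δλ = 0.2750°
a = sin²(Δφ/2) + cos φ₁ cos φ₂ sin²(Δλ/2) = 0.004131
c = 2·arcsin(√a) = 0.128627 rad = 7.3698°
d = R·c = 6371 × 0.128627 = 819.5 km

819.5 km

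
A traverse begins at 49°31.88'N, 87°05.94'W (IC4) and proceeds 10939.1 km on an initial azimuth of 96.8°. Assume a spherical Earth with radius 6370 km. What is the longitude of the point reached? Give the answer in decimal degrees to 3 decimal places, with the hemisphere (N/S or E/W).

IC4: φ = +49.53133°, λ = -87.09900°
δ = d/R = 10939.1/6370 = 1.717284 rad
φ₂ = arcsin(sin φ₁ cos δ + cos φ₁ sin δ cos θ)
   = arcsin(0.76076·-0.14596 + 0.64903·0.98929·-0.11840) = -10.78178°
λ₂ = λ₁ + atan2(sin θ sin δ cos φ₁, cos δ − sin φ₁ sin φ₂) = 3.22898°

3.229°E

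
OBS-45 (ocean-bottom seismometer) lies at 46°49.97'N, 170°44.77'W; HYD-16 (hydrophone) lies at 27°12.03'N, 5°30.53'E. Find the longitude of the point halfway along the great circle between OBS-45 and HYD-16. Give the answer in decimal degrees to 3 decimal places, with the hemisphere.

6.687°W

OBS-45: φ = +46.83283°, λ = -170.74617°
HYD-16: φ = +27.20050°, λ = +5.50883°
Bx = cos φ₂ cos Δλ = -0.887513,  By = cos φ₂ sin Δλ = 0.058093
φₘ = atan2(sin φ₁ + sin φ₂, √((cos φ₁ + Bx)² + By²)) = 79.89176°
λₘ = λ₁ + atan2(By, cos φ₁ + Bx) = -6.68719°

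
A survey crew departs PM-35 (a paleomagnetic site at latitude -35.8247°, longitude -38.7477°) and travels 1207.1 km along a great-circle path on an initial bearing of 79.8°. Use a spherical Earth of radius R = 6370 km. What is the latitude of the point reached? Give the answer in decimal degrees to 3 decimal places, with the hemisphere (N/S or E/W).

33.215°S

δ = d/R = 1207.1/6370 = 0.189498 rad
φ₂ = arcsin(sin φ₁ cos δ + cos φ₁ sin δ cos θ)
   = arcsin(-0.58531·0.98210 + 0.81081·0.18837·0.17708) = -33.21510°
λ₂ = λ₁ + atan2(sin θ sin δ cos φ₁, cos δ − sin φ₁ sin φ₂) = -25.94513°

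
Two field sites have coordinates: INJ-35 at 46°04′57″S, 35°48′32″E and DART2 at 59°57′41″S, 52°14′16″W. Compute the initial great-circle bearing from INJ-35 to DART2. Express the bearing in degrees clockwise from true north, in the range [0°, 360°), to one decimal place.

INJ-35: φ = -46.08250°, λ = +35.80889°
DART2: φ = -59.96139°, λ = -52.23778°
Δλ = -88.0467°
y = sin Δλ · cos φ₂ = -0.500293
x = cos φ₁ sin φ₂ − sin φ₁ cos φ₂ cos Δλ = -0.588169
θ = atan2(y, x) = -139.6158° → 220.3842° (mod 360°)

220.4°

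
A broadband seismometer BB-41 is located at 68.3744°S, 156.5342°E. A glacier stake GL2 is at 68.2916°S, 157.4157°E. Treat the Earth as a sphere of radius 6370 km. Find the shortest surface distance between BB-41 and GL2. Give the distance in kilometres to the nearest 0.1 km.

Δφ = 0.0828°,  Δλ = 0.8815°
a = sin²(Δφ/2) + cos φ₁ cos φ₂ sin²(Δλ/2) = 0.000009
c = 2·arcsin(√a) = 0.005861 rad = 0.3358°
d = R·c = 6370 × 0.005861 = 37.3 km

37.3 km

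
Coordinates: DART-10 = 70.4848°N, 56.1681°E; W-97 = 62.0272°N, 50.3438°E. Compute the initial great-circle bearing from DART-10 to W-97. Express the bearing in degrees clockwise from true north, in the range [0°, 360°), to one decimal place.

Δλ = -5.8243°
y = sin Δλ · cos φ₂ = -0.047599
x = cos φ₁ sin φ₂ − sin φ₁ cos φ₂ cos Δλ = -0.144795
θ = atan2(y, x) = -161.8027° → 198.1973° (mod 360°)

198.2°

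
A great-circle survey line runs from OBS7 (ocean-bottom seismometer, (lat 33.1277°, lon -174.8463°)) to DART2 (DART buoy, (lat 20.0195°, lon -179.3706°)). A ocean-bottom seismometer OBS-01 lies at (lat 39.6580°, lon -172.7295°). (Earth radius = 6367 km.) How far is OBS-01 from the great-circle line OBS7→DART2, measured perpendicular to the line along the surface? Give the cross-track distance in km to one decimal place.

δ₁₃ = central angle OBS7→OBS-01 = 0.117780 rad  (haversine)
θ₁₃ = bearing OBS7→OBS-01 = 14.004°,  θ₁₂ = bearing OBS7→DART2 = 198.218°
dₓₜ = R·arcsin(sin δ₁₃ · sin(θ₁₃ − θ₁₂)) = 6367·arcsin(0.11751·sin(-184.213°)) = 54.969 km
|dₓₜ| = 54.969 km

55.0 km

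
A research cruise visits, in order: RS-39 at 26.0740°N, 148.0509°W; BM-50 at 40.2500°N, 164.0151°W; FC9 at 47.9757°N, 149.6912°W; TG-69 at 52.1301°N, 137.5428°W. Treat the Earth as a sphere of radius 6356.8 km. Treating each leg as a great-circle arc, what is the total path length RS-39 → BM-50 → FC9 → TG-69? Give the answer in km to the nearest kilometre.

RS-39→BM-50: c = 0.338937 rad, d = 2154.55 km
BM-50→FC9: c = 0.223899 rad, d = 1423.28 km
FC9→TG-69: c = 0.153973 rad, d = 978.78 km
Total = 2154.55 + 1423.28 + 978.78 = 4556.61 km

4557 km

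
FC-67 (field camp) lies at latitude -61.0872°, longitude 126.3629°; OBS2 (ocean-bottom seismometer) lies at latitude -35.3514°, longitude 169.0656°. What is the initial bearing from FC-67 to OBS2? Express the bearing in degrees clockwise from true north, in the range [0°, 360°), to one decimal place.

66.1°

Δλ = 42.7027°
y = sin Δλ · cos φ₂ = 0.553148
x = cos φ₁ sin φ₂ − sin φ₁ cos φ₂ cos Δλ = 0.244940
θ = atan2(y, x) = 66.1158° → 66.1158° (mod 360°)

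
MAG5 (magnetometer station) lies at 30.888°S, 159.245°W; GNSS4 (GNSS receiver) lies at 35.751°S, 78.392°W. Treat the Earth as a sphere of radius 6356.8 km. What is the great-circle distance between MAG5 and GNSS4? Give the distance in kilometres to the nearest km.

Δφ = -4.8630°,  Δλ = 80.8530°
a = sin²(Δφ/2) + cos φ₁ cos φ₂ sin²(Δλ/2) = 0.294673
c = 2·arcsin(√a) = 1.147625 rad = 65.7541°
d = R·c = 6356.8 × 1.147625 = 7295.2 km

7295 km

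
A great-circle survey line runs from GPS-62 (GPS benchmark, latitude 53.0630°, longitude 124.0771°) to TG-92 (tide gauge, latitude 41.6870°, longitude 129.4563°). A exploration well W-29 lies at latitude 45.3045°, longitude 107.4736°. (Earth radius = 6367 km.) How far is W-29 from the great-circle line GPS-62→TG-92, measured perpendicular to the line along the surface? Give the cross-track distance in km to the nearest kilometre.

δ₁₃ = central angle GPS-62→W-29 = 0.231937 rad  (haversine)
θ₁₃ = bearing GPS-62→W-29 = 240.966°,  θ₁₂ = bearing GPS-62→TG-92 = 160.215°
dₓₜ = R·arcsin(sin δ₁₃ · sin(θ₁₃ − θ₁₂)) = 6367·arcsin(0.22986·sin(80.751°)) = 1457.199 km
|dₓₜ| = 1457.199 km

1457 km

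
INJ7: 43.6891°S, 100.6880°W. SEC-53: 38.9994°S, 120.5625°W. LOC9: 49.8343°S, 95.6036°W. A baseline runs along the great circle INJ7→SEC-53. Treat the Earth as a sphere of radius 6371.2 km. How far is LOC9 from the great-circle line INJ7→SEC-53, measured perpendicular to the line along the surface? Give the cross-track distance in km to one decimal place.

δ₁₃ = central angle INJ7→LOC9 = 0.123215 rad  (haversine)
θ₁₃ = bearing INJ7→LOC9 = 152.284°,  θ₁₂ = bearing INJ7→SEC-53 = 280.672°
dₓₜ = R·arcsin(sin δ₁₃ · sin(θ₁₃ − θ₁₂)) = 6371.2·arcsin(0.12290·sin(-128.388°)) = -614.719 km
|dₓₜ| = 614.719 km

614.7 km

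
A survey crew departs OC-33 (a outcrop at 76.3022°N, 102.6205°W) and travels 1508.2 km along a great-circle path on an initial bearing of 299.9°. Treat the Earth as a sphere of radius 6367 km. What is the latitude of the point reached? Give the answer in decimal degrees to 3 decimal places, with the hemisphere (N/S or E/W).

δ = d/R = 1508.2/6367 = 0.236878 rad
φ₂ = arcsin(sin φ₁ cos δ + cos φ₁ sin δ cos θ)
   = arcsin(0.97156·0.97208 + 0.23680·0.23467·0.49849) = 76.44092°
λ₂ = λ₁ + atan2(sin θ sin δ cos φ₁, cos δ − sin φ₁ sin φ₂) = -162.81445°

76.441°N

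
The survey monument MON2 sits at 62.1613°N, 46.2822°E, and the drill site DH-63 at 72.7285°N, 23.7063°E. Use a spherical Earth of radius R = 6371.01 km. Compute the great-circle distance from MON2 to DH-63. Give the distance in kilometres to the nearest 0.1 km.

1499.9 km

Δφ = 10.5672°,  Δλ = -22.5759°
a = sin²(Δφ/2) + cos φ₁ cos φ₂ sin²(Δλ/2) = 0.013792
c = 2·arcsin(√a) = 0.235421 rad = 13.4886°
d = R·c = 6371.01 × 0.235421 = 1499.9 km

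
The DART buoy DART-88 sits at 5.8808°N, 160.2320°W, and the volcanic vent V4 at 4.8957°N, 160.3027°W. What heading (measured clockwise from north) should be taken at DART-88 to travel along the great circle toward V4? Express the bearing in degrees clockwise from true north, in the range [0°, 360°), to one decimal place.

184.1°

Δλ = -0.0707°
y = sin Δλ · cos φ₂ = -0.001229
x = cos φ₁ sin φ₂ − sin φ₁ cos φ₂ cos Δλ = -0.017192
θ = atan2(y, x) = -175.9097° → 184.0903° (mod 360°)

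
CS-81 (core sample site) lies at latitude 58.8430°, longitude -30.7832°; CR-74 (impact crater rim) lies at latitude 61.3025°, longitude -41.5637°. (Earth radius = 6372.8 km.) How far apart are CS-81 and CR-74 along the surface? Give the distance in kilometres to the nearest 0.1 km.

Δφ = 2.4595°,  Δλ = -10.7805°
a = sin²(Δφ/2) + cos φ₁ cos φ₂ sin²(Δλ/2) = 0.002653
c = 2·arcsin(√a) = 0.103060 rad = 5.9049°
d = R·c = 6372.8 × 0.103060 = 656.8 km

656.8 km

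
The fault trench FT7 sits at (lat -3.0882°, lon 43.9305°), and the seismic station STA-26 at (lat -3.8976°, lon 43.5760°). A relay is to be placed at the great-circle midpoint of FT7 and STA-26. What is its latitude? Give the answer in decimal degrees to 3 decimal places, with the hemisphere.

3.493°S

Bx = cos φ₂ cos Δλ = 0.997668,  By = cos φ₂ sin Δλ = -0.006173
φₘ = atan2(sin φ₁ + sin φ₂, √((cos φ₁ + Bx)² + By²)) = -3.49292°
λₘ = λ₁ + atan2(By, cos φ₁ + Bx) = 43.75333°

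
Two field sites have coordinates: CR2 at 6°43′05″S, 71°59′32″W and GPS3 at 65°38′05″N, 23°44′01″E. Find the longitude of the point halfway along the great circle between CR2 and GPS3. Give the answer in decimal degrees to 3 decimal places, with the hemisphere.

CR2: φ = -6.71806°, λ = -71.99222°
GPS3: φ = +65.63472°, λ = +23.73361°
Bx = cos φ₂ cos Δλ = -0.041160,  By = cos φ₂ sin Δλ = 0.410494
φₘ = atan2(sin φ₁ + sin φ₂, √((cos φ₁ + Bx)² + By²)) = 37.44630°
λₘ = λ₁ + atan2(By, cos φ₁ + Bx) = -48.66637°

48.666°W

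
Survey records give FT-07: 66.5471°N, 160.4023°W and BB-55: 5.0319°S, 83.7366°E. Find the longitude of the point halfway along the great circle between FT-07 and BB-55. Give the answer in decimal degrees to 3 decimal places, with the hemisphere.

Bx = cos φ₂ cos Δλ = -0.434510,  By = cos φ₂ sin Δλ = -0.896386
φₘ = atan2(sin φ₁ + sin φ₂, √((cos φ₁ + Bx)² + By²)) = 42.76306°
λₘ = λ₁ + atan2(By, cos φ₁ + Bx) = 107.26501°

107.265°E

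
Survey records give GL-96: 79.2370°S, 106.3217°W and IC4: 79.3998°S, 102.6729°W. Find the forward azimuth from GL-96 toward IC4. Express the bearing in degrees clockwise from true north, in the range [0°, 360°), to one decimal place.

105.3°

Δλ = 3.6488°
y = sin Δλ · cos φ₂ = 0.011707
x = cos φ₁ sin φ₂ − sin φ₁ cos φ₂ cos Δλ = -0.003208
θ = atan2(y, x) = 105.3230° → 105.3230° (mod 360°)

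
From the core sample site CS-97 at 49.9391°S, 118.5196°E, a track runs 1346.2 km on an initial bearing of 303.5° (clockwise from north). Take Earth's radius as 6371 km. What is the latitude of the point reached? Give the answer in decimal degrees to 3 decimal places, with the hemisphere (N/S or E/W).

42.364°S

δ = d/R = 1346.2/6371 = 0.211301 rad
φ₂ = arcsin(sin φ₁ cos δ + cos φ₁ sin δ cos θ)
   = arcsin(-0.76536·0.97776 + 0.64360·0.20973·0.55194) = -42.36379°
λ₂ = λ₁ + atan2(sin θ sin δ cos φ₁, cos δ − sin φ₁ sin φ₂) = 104.82778°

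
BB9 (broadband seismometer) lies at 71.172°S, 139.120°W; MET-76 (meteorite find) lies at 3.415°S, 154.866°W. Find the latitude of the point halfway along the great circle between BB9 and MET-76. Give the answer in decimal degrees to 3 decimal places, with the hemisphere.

Bx = cos φ₂ cos Δλ = 0.960765,  By = cos φ₂ sin Δλ = -0.270891
φₘ = atan2(sin φ₁ + sin φ₂, √((cos φ₁ + Bx)² + By²)) = -37.48636°
λₘ = λ₁ + atan2(By, cos φ₁ + Bx) = -151.03782°

37.486°S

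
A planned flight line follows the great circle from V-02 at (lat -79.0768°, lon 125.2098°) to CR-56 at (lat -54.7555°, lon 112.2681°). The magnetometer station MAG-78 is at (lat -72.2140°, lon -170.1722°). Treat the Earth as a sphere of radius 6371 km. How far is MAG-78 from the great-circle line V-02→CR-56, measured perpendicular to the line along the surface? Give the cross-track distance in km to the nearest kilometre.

δ₁₃ = central angle V-02→MAG-78 = 0.284637 rad  (haversine)
θ₁₃ = bearing V-02→MAG-78 = 100.645°,  θ₁₂ = bearing V-02→CR-56 = 341.987°
dₓₜ = R·arcsin(sin δ₁₃ · sin(θ₁₃ − θ₁₂)) = 6371·arcsin(0.28081·sin(-241.342°)) = 1586.217 km
|dₓₜ| = 1586.217 km

1586 km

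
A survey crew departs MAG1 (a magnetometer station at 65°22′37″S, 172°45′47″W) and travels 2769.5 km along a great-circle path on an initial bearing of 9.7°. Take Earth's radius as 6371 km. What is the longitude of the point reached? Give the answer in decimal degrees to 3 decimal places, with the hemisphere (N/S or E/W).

167.396°W

MAG1: φ = -65.37694°, λ = -172.76306°
δ = d/R = 2769.5/6371 = 0.434704 rad
φ₂ = arcsin(sin φ₁ cos δ + cos φ₁ sin δ cos θ)
   = arcsin(-0.90907·0.90699 + 0.41665·0.42114·0.98570) = -40.65943°
λ₂ = λ₁ + atan2(sin θ sin δ cos φ₁, cos δ − sin φ₁ sin φ₂) = -167.39584°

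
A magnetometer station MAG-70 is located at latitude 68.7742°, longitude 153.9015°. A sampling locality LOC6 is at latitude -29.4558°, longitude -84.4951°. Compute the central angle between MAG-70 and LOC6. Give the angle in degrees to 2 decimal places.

128.58°

Δφ = -98.2300°,  Δλ = 121.6034°
a = sin²(Δφ/2) + cos φ₁ cos φ₂ sin²(Δλ/2) = 0.811796
c = 2·arcsin(√a) = 2.244125 rad = 128.5789°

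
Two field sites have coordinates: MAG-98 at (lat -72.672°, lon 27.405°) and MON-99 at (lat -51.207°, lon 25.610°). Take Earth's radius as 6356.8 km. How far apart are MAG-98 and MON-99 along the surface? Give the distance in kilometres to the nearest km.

Δφ = 21.4650°,  Δλ = -1.7950°
a = sin²(Δφ/2) + cos φ₁ cos φ₂ sin²(Δλ/2) = 0.034725
c = 2·arcsin(√a) = 0.374885 rad = 21.4793°
d = R·c = 6356.8 × 0.374885 = 2383.1 km

2383 km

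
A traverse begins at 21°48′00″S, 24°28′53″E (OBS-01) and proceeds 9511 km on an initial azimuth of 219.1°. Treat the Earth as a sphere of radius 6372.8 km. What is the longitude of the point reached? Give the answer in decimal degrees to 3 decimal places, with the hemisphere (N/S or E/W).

OBS-01: φ = -21.80000°, λ = +24.48139°
δ = d/R = 9511/6372.8 = 1.492437 rad
φ₂ = arcsin(sin φ₁ cos δ + cos φ₁ sin δ cos θ)
   = arcsin(-0.37137·0.07828 + 0.92849·0.99693·-0.77605) = -48.36631°
λ₂ = λ₁ + atan2(sin θ sin δ cos φ₁, cos δ − sin φ₁ sin φ₂) = -84.36695°

84.367°W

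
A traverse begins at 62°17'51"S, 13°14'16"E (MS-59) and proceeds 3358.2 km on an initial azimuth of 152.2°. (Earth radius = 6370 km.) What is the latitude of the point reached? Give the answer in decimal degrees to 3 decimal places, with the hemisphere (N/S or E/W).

76.422°S

MS-59: φ = -62.29750°, λ = +13.23778°
δ = d/R = 3358.2/6370 = 0.527190 rad
φ₂ = arcsin(sin φ₁ cos δ + cos φ₁ sin δ cos θ)
   = arcsin(-0.88537·0.86422 + 0.46488·0.50311·-0.88458) = -76.42195°
λ₂ = λ₁ + atan2(sin θ sin δ cos φ₁, cos δ − sin φ₁ sin φ₂) = 101.34952°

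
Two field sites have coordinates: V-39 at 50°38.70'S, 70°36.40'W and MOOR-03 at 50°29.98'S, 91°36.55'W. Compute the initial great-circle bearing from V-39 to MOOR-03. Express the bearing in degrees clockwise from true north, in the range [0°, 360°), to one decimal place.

262.5°

V-39: φ = -50.64500°, λ = -70.60667°
MOOR-03: φ = -50.49967°, λ = -91.60917°
Δλ = -21.0025°
y = sin Δλ · cos φ₂ = -0.227978
x = cos φ₁ sin φ₂ − sin φ₁ cos φ₂ cos Δλ = -0.030139
θ = atan2(y, x) = -97.5309° → 262.4691° (mod 360°)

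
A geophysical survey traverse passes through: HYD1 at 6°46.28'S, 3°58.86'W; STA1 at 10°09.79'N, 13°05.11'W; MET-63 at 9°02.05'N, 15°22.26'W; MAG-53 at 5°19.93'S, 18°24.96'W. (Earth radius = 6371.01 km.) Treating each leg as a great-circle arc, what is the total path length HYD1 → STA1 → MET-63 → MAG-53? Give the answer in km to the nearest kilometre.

HYD1: φ = -6.77133°, λ = -3.98100°
STA1: φ = +10.16317°, λ = -13.08517°
MET-63: φ = +9.03417°, λ = -15.37100°
MAG-53: φ = -5.33217°, λ = -18.41600°
HYD1→STA1: c = 0.335260 rad, d = 2135.94 km
STA1→MET-63: c = 0.043995 rad, d = 280.30 km
MET-63→MAG-53: c = 0.256275 rad, d = 1632.73 km
Total = 2135.94 + 280.30 + 1632.73 = 4048.97 km

4049 km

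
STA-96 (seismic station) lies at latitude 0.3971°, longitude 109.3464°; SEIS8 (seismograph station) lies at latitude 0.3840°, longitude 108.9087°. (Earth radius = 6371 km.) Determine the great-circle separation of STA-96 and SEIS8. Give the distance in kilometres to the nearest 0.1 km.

48.7 km

Δφ = -0.0131°,  Δλ = -0.4377°
a = sin²(Δφ/2) + cos φ₁ cos φ₂ sin²(Δλ/2) = 0.000015
c = 2·arcsin(√a) = 0.007643 rad = 0.4379°
d = R·c = 6371 × 0.007643 = 48.7 km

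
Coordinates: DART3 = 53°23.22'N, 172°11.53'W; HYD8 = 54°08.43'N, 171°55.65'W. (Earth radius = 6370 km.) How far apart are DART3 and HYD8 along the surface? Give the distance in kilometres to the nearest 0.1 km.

DART3: φ = +53.38700°, λ = -172.19217°
HYD8: φ = +54.14050°, λ = -171.92750°
Δφ = 0.7535°,  Δλ = 0.2647°
a = sin²(Δφ/2) + cos φ₁ cos φ₂ sin²(Δλ/2) = 0.000045
c = 2·arcsin(√a) = 0.013432 rad = 0.7696°
d = R·c = 6370 × 0.013432 = 85.6 km

85.6 km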